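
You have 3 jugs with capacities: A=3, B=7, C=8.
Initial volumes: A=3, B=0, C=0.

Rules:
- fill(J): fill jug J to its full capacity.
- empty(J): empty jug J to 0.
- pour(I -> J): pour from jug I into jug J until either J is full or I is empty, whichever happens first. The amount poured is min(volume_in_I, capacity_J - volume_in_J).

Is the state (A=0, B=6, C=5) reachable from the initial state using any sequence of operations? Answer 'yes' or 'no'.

Answer: yes

Derivation:
BFS from (A=3, B=0, C=0):
  1. fill(C) -> (A=3 B=0 C=8)
  2. pour(A -> B) -> (A=0 B=3 C=8)
  3. pour(C -> A) -> (A=3 B=3 C=5)
  4. pour(A -> B) -> (A=0 B=6 C=5)
Target reached → yes.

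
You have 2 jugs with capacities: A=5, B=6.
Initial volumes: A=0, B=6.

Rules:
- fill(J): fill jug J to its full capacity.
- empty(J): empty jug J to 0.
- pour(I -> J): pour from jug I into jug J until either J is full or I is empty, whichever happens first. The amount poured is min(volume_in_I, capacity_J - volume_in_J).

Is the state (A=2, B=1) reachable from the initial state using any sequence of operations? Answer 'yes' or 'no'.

Answer: no

Derivation:
BFS explored all 22 reachable states.
Reachable set includes: (0,0), (0,1), (0,2), (0,3), (0,4), (0,5), (0,6), (1,0), (1,6), (2,0), (2,6), (3,0) ...
Target (A=2, B=1) not in reachable set → no.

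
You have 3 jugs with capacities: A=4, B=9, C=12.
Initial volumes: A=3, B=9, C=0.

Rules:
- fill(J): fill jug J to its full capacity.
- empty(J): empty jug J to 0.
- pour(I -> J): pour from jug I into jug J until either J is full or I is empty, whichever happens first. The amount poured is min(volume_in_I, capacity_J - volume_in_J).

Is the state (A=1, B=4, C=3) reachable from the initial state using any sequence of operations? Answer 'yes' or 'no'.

Answer: no

Derivation:
BFS explored all 386 reachable states.
Reachable set includes: (0,0,0), (0,0,1), (0,0,2), (0,0,3), (0,0,4), (0,0,5), (0,0,6), (0,0,7), (0,0,8), (0,0,9), (0,0,10), (0,0,11) ...
Target (A=1, B=4, C=3) not in reachable set → no.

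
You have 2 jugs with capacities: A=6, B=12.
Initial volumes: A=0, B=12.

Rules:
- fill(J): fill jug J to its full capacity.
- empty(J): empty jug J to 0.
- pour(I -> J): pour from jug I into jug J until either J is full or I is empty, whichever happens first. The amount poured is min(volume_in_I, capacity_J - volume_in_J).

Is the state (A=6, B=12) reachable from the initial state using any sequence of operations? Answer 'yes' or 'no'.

BFS from (A=0, B=12):
  1. fill(A) -> (A=6 B=12)
Target reached → yes.

Answer: yes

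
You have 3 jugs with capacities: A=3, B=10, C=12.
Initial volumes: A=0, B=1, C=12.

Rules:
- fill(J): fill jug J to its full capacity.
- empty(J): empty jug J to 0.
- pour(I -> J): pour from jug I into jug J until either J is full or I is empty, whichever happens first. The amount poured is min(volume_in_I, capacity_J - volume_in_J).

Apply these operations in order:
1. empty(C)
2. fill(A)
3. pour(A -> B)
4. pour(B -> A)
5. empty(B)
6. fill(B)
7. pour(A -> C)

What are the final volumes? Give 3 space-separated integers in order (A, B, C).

Step 1: empty(C) -> (A=0 B=1 C=0)
Step 2: fill(A) -> (A=3 B=1 C=0)
Step 3: pour(A -> B) -> (A=0 B=4 C=0)
Step 4: pour(B -> A) -> (A=3 B=1 C=0)
Step 5: empty(B) -> (A=3 B=0 C=0)
Step 6: fill(B) -> (A=3 B=10 C=0)
Step 7: pour(A -> C) -> (A=0 B=10 C=3)

Answer: 0 10 3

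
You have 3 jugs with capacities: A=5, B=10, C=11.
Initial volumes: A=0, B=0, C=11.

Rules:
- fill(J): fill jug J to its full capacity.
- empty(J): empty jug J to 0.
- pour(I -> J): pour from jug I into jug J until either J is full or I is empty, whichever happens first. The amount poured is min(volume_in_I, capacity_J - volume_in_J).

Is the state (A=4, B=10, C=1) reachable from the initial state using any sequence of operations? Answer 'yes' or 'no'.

BFS from (A=0, B=0, C=11):
  1. fill(A) -> (A=5 B=0 C=11)
  2. fill(B) -> (A=5 B=10 C=11)
  3. empty(C) -> (A=5 B=10 C=0)
  4. pour(B -> C) -> (A=5 B=0 C=10)
  5. pour(A -> C) -> (A=4 B=0 C=11)
  6. pour(C -> B) -> (A=4 B=10 C=1)
Target reached → yes.

Answer: yes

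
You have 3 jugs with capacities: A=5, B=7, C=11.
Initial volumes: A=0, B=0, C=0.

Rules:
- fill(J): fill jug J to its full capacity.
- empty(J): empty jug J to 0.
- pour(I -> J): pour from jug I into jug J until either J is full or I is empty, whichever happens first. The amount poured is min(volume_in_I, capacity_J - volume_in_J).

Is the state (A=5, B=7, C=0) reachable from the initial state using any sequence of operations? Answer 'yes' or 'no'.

BFS from (A=0, B=0, C=0):
  1. fill(A) -> (A=5 B=0 C=0)
  2. fill(B) -> (A=5 B=7 C=0)
Target reached → yes.

Answer: yes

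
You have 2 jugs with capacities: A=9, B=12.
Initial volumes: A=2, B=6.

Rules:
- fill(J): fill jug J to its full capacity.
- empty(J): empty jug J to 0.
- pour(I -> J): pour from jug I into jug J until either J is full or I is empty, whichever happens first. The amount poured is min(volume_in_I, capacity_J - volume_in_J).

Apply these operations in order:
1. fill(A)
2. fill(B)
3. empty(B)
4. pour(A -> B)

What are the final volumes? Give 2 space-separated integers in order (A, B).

Step 1: fill(A) -> (A=9 B=6)
Step 2: fill(B) -> (A=9 B=12)
Step 3: empty(B) -> (A=9 B=0)
Step 4: pour(A -> B) -> (A=0 B=9)

Answer: 0 9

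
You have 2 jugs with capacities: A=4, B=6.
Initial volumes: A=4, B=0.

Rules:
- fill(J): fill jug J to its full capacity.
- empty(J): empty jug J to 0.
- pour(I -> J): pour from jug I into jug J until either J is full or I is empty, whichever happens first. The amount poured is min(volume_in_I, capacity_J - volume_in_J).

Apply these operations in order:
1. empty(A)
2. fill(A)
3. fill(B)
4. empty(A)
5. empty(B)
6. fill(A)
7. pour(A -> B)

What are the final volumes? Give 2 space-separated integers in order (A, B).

Step 1: empty(A) -> (A=0 B=0)
Step 2: fill(A) -> (A=4 B=0)
Step 3: fill(B) -> (A=4 B=6)
Step 4: empty(A) -> (A=0 B=6)
Step 5: empty(B) -> (A=0 B=0)
Step 6: fill(A) -> (A=4 B=0)
Step 7: pour(A -> B) -> (A=0 B=4)

Answer: 0 4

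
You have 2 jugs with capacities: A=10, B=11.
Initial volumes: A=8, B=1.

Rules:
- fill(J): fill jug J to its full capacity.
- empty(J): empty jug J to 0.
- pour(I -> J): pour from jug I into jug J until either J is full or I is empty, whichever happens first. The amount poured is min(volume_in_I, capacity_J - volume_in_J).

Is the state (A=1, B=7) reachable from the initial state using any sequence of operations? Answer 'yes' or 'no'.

BFS explored all 43 reachable states.
Reachable set includes: (0,0), (0,1), (0,2), (0,3), (0,4), (0,5), (0,6), (0,7), (0,8), (0,9), (0,10), (0,11) ...
Target (A=1, B=7) not in reachable set → no.

Answer: no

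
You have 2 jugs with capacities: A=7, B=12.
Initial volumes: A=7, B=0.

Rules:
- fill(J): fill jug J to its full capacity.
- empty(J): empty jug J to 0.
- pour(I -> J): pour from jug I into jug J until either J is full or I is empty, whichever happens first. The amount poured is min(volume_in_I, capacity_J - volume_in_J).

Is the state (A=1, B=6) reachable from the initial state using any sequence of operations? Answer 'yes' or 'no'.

BFS explored all 38 reachable states.
Reachable set includes: (0,0), (0,1), (0,2), (0,3), (0,4), (0,5), (0,6), (0,7), (0,8), (0,9), (0,10), (0,11) ...
Target (A=1, B=6) not in reachable set → no.

Answer: no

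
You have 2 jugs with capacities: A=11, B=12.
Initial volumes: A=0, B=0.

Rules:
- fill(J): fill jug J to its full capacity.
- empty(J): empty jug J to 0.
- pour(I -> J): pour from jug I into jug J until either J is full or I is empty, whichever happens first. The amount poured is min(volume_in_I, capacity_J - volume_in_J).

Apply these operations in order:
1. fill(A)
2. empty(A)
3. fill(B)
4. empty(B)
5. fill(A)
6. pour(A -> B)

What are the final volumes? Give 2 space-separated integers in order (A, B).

Answer: 0 11

Derivation:
Step 1: fill(A) -> (A=11 B=0)
Step 2: empty(A) -> (A=0 B=0)
Step 3: fill(B) -> (A=0 B=12)
Step 4: empty(B) -> (A=0 B=0)
Step 5: fill(A) -> (A=11 B=0)
Step 6: pour(A -> B) -> (A=0 B=11)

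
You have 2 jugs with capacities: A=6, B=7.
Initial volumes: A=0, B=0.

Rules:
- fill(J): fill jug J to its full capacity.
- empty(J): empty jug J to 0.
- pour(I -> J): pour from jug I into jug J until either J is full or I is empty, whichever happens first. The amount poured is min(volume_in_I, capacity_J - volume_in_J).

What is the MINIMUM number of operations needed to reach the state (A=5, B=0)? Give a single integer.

Answer: 5

Derivation:
BFS from (A=0, B=0). One shortest path:
  1. fill(A) -> (A=6 B=0)
  2. pour(A -> B) -> (A=0 B=6)
  3. fill(A) -> (A=6 B=6)
  4. pour(A -> B) -> (A=5 B=7)
  5. empty(B) -> (A=5 B=0)
Reached target in 5 moves.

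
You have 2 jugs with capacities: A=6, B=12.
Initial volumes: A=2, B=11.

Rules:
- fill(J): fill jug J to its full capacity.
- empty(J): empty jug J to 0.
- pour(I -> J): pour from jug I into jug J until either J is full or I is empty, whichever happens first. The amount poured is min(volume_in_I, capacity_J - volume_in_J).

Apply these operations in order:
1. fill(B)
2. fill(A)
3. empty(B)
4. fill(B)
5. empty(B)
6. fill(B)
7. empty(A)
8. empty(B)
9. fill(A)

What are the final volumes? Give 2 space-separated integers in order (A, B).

Answer: 6 0

Derivation:
Step 1: fill(B) -> (A=2 B=12)
Step 2: fill(A) -> (A=6 B=12)
Step 3: empty(B) -> (A=6 B=0)
Step 4: fill(B) -> (A=6 B=12)
Step 5: empty(B) -> (A=6 B=0)
Step 6: fill(B) -> (A=6 B=12)
Step 7: empty(A) -> (A=0 B=12)
Step 8: empty(B) -> (A=0 B=0)
Step 9: fill(A) -> (A=6 B=0)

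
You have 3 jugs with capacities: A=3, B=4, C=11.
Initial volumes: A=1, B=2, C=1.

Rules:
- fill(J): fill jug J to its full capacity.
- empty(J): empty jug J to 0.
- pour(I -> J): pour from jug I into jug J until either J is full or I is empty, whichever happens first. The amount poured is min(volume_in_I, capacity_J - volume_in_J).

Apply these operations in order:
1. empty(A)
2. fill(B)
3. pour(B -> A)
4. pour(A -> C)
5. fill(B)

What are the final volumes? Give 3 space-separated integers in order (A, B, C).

Step 1: empty(A) -> (A=0 B=2 C=1)
Step 2: fill(B) -> (A=0 B=4 C=1)
Step 3: pour(B -> A) -> (A=3 B=1 C=1)
Step 4: pour(A -> C) -> (A=0 B=1 C=4)
Step 5: fill(B) -> (A=0 B=4 C=4)

Answer: 0 4 4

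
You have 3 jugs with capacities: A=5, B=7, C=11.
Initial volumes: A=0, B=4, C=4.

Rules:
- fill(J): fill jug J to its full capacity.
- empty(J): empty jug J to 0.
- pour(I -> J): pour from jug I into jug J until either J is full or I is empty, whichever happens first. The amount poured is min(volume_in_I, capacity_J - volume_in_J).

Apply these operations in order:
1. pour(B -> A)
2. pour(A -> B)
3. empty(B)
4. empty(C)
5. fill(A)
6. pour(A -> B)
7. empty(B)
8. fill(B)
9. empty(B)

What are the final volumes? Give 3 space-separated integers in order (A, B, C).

Answer: 0 0 0

Derivation:
Step 1: pour(B -> A) -> (A=4 B=0 C=4)
Step 2: pour(A -> B) -> (A=0 B=4 C=4)
Step 3: empty(B) -> (A=0 B=0 C=4)
Step 4: empty(C) -> (A=0 B=0 C=0)
Step 5: fill(A) -> (A=5 B=0 C=0)
Step 6: pour(A -> B) -> (A=0 B=5 C=0)
Step 7: empty(B) -> (A=0 B=0 C=0)
Step 8: fill(B) -> (A=0 B=7 C=0)
Step 9: empty(B) -> (A=0 B=0 C=0)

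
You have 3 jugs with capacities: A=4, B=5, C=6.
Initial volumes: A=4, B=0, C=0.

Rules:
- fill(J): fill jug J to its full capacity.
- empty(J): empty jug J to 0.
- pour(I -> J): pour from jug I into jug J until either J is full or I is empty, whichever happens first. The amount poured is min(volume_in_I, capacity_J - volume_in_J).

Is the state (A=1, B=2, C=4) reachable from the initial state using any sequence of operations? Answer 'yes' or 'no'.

Answer: no

Derivation:
BFS explored all 150 reachable states.
Reachable set includes: (0,0,0), (0,0,1), (0,0,2), (0,0,3), (0,0,4), (0,0,5), (0,0,6), (0,1,0), (0,1,1), (0,1,2), (0,1,3), (0,1,4) ...
Target (A=1, B=2, C=4) not in reachable set → no.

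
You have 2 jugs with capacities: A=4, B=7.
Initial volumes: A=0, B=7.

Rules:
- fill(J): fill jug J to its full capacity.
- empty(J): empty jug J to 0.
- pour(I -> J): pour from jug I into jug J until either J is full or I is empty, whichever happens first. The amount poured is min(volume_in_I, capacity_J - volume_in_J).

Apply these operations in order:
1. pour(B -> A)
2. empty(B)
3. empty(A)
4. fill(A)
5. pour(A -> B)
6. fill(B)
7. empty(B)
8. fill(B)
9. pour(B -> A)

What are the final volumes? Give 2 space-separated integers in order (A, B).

Answer: 4 3

Derivation:
Step 1: pour(B -> A) -> (A=4 B=3)
Step 2: empty(B) -> (A=4 B=0)
Step 3: empty(A) -> (A=0 B=0)
Step 4: fill(A) -> (A=4 B=0)
Step 5: pour(A -> B) -> (A=0 B=4)
Step 6: fill(B) -> (A=0 B=7)
Step 7: empty(B) -> (A=0 B=0)
Step 8: fill(B) -> (A=0 B=7)
Step 9: pour(B -> A) -> (A=4 B=3)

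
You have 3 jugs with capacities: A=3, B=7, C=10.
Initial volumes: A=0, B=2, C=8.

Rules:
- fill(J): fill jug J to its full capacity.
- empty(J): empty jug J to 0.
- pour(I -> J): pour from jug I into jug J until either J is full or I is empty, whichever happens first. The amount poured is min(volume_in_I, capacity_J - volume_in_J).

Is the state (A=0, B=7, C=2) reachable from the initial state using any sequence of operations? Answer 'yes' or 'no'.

Answer: yes

Derivation:
BFS from (A=0, B=2, C=8):
  1. empty(C) -> (A=0 B=2 C=0)
  2. pour(B -> C) -> (A=0 B=0 C=2)
  3. fill(B) -> (A=0 B=7 C=2)
Target reached → yes.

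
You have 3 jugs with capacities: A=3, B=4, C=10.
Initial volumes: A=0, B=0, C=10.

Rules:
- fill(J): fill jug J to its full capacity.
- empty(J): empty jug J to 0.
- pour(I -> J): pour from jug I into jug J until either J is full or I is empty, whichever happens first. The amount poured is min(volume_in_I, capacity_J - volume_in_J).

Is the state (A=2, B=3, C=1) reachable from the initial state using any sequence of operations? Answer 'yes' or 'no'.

BFS explored all 166 reachable states.
Reachable set includes: (0,0,0), (0,0,1), (0,0,2), (0,0,3), (0,0,4), (0,0,5), (0,0,6), (0,0,7), (0,0,8), (0,0,9), (0,0,10), (0,1,0) ...
Target (A=2, B=3, C=1) not in reachable set → no.

Answer: no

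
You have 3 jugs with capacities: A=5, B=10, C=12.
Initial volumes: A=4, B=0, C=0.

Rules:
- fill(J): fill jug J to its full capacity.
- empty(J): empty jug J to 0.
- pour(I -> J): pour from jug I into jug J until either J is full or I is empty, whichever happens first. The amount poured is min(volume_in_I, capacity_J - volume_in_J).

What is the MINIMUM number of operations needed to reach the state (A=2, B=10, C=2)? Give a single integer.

BFS from (A=4, B=0, C=0). One shortest path:
  1. fill(B) -> (A=4 B=10 C=0)
  2. pour(B -> C) -> (A=4 B=0 C=10)
  3. pour(A -> C) -> (A=2 B=0 C=12)
  4. pour(C -> B) -> (A=2 B=10 C=2)
Reached target in 4 moves.

Answer: 4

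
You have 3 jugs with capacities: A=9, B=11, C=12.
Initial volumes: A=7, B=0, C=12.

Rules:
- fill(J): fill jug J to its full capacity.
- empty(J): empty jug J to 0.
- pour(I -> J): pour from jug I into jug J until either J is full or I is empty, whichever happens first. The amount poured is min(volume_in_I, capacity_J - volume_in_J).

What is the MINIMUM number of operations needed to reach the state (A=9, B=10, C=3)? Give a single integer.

Answer: 5

Derivation:
BFS from (A=7, B=0, C=12). One shortest path:
  1. pour(C -> A) -> (A=9 B=0 C=10)
  2. empty(A) -> (A=0 B=0 C=10)
  3. pour(C -> B) -> (A=0 B=10 C=0)
  4. fill(C) -> (A=0 B=10 C=12)
  5. pour(C -> A) -> (A=9 B=10 C=3)
Reached target in 5 moves.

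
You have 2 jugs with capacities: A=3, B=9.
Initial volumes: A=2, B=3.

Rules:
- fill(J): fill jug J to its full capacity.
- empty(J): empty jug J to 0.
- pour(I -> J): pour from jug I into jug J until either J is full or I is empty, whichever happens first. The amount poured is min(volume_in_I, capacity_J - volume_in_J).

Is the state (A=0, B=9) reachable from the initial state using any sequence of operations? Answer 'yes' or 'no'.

BFS from (A=2, B=3):
  1. empty(A) -> (A=0 B=3)
  2. fill(B) -> (A=0 B=9)
Target reached → yes.

Answer: yes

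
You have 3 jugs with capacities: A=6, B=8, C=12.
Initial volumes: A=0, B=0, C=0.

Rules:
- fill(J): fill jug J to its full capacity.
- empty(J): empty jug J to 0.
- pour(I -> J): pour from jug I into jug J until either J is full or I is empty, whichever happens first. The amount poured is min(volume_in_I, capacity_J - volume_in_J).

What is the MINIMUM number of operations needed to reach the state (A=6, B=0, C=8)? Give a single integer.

BFS from (A=0, B=0, C=0). One shortest path:
  1. fill(A) -> (A=6 B=0 C=0)
  2. fill(B) -> (A=6 B=8 C=0)
  3. pour(B -> C) -> (A=6 B=0 C=8)
Reached target in 3 moves.

Answer: 3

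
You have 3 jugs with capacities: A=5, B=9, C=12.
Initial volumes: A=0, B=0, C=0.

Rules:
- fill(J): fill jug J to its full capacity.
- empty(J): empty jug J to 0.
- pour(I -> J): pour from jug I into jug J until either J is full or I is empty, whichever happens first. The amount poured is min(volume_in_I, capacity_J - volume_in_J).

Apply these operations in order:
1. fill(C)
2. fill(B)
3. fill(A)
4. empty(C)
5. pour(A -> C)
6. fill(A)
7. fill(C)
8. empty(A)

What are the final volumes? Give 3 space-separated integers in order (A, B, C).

Step 1: fill(C) -> (A=0 B=0 C=12)
Step 2: fill(B) -> (A=0 B=9 C=12)
Step 3: fill(A) -> (A=5 B=9 C=12)
Step 4: empty(C) -> (A=5 B=9 C=0)
Step 5: pour(A -> C) -> (A=0 B=9 C=5)
Step 6: fill(A) -> (A=5 B=9 C=5)
Step 7: fill(C) -> (A=5 B=9 C=12)
Step 8: empty(A) -> (A=0 B=9 C=12)

Answer: 0 9 12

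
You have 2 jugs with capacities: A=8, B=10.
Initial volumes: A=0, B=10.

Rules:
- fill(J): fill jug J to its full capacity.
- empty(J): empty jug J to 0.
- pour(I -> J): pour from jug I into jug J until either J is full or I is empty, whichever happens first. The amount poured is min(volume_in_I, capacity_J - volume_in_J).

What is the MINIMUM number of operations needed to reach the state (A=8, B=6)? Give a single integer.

Answer: 8

Derivation:
BFS from (A=0, B=10). One shortest path:
  1. fill(A) -> (A=8 B=10)
  2. empty(B) -> (A=8 B=0)
  3. pour(A -> B) -> (A=0 B=8)
  4. fill(A) -> (A=8 B=8)
  5. pour(A -> B) -> (A=6 B=10)
  6. empty(B) -> (A=6 B=0)
  7. pour(A -> B) -> (A=0 B=6)
  8. fill(A) -> (A=8 B=6)
Reached target in 8 moves.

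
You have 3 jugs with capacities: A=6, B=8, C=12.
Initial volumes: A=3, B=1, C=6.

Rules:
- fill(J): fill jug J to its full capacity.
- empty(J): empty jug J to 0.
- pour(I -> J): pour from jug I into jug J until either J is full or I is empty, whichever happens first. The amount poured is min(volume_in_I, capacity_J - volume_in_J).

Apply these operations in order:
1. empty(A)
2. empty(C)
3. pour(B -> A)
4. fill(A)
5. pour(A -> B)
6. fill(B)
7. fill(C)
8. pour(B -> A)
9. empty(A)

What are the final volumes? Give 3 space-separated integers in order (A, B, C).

Step 1: empty(A) -> (A=0 B=1 C=6)
Step 2: empty(C) -> (A=0 B=1 C=0)
Step 3: pour(B -> A) -> (A=1 B=0 C=0)
Step 4: fill(A) -> (A=6 B=0 C=0)
Step 5: pour(A -> B) -> (A=0 B=6 C=0)
Step 6: fill(B) -> (A=0 B=8 C=0)
Step 7: fill(C) -> (A=0 B=8 C=12)
Step 8: pour(B -> A) -> (A=6 B=2 C=12)
Step 9: empty(A) -> (A=0 B=2 C=12)

Answer: 0 2 12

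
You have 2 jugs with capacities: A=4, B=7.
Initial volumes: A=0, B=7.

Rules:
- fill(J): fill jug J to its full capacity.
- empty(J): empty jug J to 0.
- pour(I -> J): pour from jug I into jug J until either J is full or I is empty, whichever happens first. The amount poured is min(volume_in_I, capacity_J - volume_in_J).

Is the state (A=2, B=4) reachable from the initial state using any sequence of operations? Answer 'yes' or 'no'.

BFS explored all 22 reachable states.
Reachable set includes: (0,0), (0,1), (0,2), (0,3), (0,4), (0,5), (0,6), (0,7), (1,0), (1,7), (2,0), (2,7) ...
Target (A=2, B=4) not in reachable set → no.

Answer: no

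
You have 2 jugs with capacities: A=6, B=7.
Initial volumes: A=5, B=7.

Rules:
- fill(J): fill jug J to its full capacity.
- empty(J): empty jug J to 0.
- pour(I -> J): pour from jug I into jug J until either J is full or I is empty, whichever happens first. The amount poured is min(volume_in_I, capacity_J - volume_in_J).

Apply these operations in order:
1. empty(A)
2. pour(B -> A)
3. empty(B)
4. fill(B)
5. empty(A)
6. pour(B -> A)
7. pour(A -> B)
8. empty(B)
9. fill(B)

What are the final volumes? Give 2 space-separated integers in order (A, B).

Answer: 0 7

Derivation:
Step 1: empty(A) -> (A=0 B=7)
Step 2: pour(B -> A) -> (A=6 B=1)
Step 3: empty(B) -> (A=6 B=0)
Step 4: fill(B) -> (A=6 B=7)
Step 5: empty(A) -> (A=0 B=7)
Step 6: pour(B -> A) -> (A=6 B=1)
Step 7: pour(A -> B) -> (A=0 B=7)
Step 8: empty(B) -> (A=0 B=0)
Step 9: fill(B) -> (A=0 B=7)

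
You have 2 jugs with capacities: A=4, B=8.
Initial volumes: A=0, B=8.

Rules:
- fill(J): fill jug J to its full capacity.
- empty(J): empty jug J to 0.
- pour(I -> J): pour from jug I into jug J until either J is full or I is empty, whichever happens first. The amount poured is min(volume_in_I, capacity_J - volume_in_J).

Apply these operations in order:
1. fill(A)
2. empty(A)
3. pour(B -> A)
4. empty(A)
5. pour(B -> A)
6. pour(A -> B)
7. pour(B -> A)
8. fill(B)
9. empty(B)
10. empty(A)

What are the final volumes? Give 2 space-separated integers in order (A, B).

Answer: 0 0

Derivation:
Step 1: fill(A) -> (A=4 B=8)
Step 2: empty(A) -> (A=0 B=8)
Step 3: pour(B -> A) -> (A=4 B=4)
Step 4: empty(A) -> (A=0 B=4)
Step 5: pour(B -> A) -> (A=4 B=0)
Step 6: pour(A -> B) -> (A=0 B=4)
Step 7: pour(B -> A) -> (A=4 B=0)
Step 8: fill(B) -> (A=4 B=8)
Step 9: empty(B) -> (A=4 B=0)
Step 10: empty(A) -> (A=0 B=0)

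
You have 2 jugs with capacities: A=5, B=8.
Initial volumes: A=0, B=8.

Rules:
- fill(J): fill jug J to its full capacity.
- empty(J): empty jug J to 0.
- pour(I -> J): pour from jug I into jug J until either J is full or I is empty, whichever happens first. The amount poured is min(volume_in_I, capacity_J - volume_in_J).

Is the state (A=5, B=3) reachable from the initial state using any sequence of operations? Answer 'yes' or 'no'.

Answer: yes

Derivation:
BFS from (A=0, B=8):
  1. pour(B -> A) -> (A=5 B=3)
Target reached → yes.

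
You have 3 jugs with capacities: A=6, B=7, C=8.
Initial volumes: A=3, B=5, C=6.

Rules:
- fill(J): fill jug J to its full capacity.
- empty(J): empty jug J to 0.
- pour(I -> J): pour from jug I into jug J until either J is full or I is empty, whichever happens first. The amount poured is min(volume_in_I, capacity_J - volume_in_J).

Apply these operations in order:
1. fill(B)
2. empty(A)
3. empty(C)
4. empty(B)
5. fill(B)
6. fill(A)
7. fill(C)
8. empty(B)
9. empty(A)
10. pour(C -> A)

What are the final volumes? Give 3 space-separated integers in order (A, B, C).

Answer: 6 0 2

Derivation:
Step 1: fill(B) -> (A=3 B=7 C=6)
Step 2: empty(A) -> (A=0 B=7 C=6)
Step 3: empty(C) -> (A=0 B=7 C=0)
Step 4: empty(B) -> (A=0 B=0 C=0)
Step 5: fill(B) -> (A=0 B=7 C=0)
Step 6: fill(A) -> (A=6 B=7 C=0)
Step 7: fill(C) -> (A=6 B=7 C=8)
Step 8: empty(B) -> (A=6 B=0 C=8)
Step 9: empty(A) -> (A=0 B=0 C=8)
Step 10: pour(C -> A) -> (A=6 B=0 C=2)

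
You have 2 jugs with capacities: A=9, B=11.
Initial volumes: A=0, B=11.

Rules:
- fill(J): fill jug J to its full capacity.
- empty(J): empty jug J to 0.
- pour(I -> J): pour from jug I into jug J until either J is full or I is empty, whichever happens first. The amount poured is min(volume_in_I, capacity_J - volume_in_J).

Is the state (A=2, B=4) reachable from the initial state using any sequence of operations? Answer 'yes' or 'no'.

Answer: no

Derivation:
BFS explored all 40 reachable states.
Reachable set includes: (0,0), (0,1), (0,2), (0,3), (0,4), (0,5), (0,6), (0,7), (0,8), (0,9), (0,10), (0,11) ...
Target (A=2, B=4) not in reachable set → no.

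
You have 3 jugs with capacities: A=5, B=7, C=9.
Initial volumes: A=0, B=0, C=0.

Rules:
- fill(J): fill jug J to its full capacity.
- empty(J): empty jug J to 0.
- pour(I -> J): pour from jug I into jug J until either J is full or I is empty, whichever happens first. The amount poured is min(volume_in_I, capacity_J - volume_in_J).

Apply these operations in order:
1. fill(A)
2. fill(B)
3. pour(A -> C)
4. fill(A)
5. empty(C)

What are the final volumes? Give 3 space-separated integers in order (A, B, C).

Step 1: fill(A) -> (A=5 B=0 C=0)
Step 2: fill(B) -> (A=5 B=7 C=0)
Step 3: pour(A -> C) -> (A=0 B=7 C=5)
Step 4: fill(A) -> (A=5 B=7 C=5)
Step 5: empty(C) -> (A=5 B=7 C=0)

Answer: 5 7 0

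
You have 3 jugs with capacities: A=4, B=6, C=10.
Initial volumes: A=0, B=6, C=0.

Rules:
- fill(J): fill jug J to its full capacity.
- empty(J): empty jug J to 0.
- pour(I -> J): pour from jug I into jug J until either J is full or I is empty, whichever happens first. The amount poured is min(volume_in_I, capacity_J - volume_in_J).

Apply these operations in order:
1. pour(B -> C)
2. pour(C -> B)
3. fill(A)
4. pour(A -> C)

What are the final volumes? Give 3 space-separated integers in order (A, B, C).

Step 1: pour(B -> C) -> (A=0 B=0 C=6)
Step 2: pour(C -> B) -> (A=0 B=6 C=0)
Step 3: fill(A) -> (A=4 B=6 C=0)
Step 4: pour(A -> C) -> (A=0 B=6 C=4)

Answer: 0 6 4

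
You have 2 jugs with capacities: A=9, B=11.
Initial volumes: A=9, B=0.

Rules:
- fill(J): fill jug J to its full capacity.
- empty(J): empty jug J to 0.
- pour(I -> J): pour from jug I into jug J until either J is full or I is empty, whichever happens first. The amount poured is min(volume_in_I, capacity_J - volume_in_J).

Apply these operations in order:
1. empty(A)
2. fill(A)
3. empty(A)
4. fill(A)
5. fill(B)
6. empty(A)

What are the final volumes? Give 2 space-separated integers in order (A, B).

Step 1: empty(A) -> (A=0 B=0)
Step 2: fill(A) -> (A=9 B=0)
Step 3: empty(A) -> (A=0 B=0)
Step 4: fill(A) -> (A=9 B=0)
Step 5: fill(B) -> (A=9 B=11)
Step 6: empty(A) -> (A=0 B=11)

Answer: 0 11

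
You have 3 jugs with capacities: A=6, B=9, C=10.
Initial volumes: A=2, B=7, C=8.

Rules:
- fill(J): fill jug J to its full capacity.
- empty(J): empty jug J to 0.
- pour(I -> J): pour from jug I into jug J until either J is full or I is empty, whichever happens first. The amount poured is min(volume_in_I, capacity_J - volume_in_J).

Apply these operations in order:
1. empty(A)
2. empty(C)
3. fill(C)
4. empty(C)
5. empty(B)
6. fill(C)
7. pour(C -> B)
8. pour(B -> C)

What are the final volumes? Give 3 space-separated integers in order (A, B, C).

Step 1: empty(A) -> (A=0 B=7 C=8)
Step 2: empty(C) -> (A=0 B=7 C=0)
Step 3: fill(C) -> (A=0 B=7 C=10)
Step 4: empty(C) -> (A=0 B=7 C=0)
Step 5: empty(B) -> (A=0 B=0 C=0)
Step 6: fill(C) -> (A=0 B=0 C=10)
Step 7: pour(C -> B) -> (A=0 B=9 C=1)
Step 8: pour(B -> C) -> (A=0 B=0 C=10)

Answer: 0 0 10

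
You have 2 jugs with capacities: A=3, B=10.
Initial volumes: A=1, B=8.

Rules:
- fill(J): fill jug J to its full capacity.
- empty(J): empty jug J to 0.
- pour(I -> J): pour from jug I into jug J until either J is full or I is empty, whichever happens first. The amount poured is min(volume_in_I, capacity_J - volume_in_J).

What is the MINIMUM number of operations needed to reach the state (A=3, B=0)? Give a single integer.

BFS from (A=1, B=8). One shortest path:
  1. fill(A) -> (A=3 B=8)
  2. empty(B) -> (A=3 B=0)
Reached target in 2 moves.

Answer: 2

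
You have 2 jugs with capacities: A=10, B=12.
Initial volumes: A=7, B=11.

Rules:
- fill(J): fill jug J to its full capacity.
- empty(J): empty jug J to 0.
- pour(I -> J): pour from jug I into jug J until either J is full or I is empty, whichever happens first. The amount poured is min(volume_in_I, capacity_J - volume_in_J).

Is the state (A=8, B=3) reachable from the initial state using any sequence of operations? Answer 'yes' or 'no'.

BFS explored all 45 reachable states.
Reachable set includes: (0,0), (0,1), (0,2), (0,3), (0,4), (0,5), (0,6), (0,7), (0,8), (0,9), (0,10), (0,11) ...
Target (A=8, B=3) not in reachable set → no.

Answer: no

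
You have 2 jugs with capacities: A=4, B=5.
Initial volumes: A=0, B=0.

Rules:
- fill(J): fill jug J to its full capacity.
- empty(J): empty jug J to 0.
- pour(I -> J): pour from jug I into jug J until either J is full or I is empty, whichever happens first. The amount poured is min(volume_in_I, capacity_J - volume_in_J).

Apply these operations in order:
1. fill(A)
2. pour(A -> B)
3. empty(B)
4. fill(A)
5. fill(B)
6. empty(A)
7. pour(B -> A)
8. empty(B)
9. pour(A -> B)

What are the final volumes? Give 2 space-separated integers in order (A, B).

Step 1: fill(A) -> (A=4 B=0)
Step 2: pour(A -> B) -> (A=0 B=4)
Step 3: empty(B) -> (A=0 B=0)
Step 4: fill(A) -> (A=4 B=0)
Step 5: fill(B) -> (A=4 B=5)
Step 6: empty(A) -> (A=0 B=5)
Step 7: pour(B -> A) -> (A=4 B=1)
Step 8: empty(B) -> (A=4 B=0)
Step 9: pour(A -> B) -> (A=0 B=4)

Answer: 0 4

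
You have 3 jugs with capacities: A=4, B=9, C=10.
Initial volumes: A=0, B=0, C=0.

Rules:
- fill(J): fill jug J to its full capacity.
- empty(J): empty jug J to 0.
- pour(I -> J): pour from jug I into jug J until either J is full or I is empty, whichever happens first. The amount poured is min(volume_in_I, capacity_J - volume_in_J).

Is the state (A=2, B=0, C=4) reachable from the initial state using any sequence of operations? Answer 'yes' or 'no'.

BFS from (A=0, B=0, C=0):
  1. fill(C) -> (A=0 B=0 C=10)
  2. pour(C -> A) -> (A=4 B=0 C=6)
  3. empty(A) -> (A=0 B=0 C=6)
  4. pour(C -> A) -> (A=4 B=0 C=2)
  5. pour(A -> B) -> (A=0 B=4 C=2)
  6. pour(C -> A) -> (A=2 B=4 C=0)
  7. pour(B -> C) -> (A=2 B=0 C=4)
Target reached → yes.

Answer: yes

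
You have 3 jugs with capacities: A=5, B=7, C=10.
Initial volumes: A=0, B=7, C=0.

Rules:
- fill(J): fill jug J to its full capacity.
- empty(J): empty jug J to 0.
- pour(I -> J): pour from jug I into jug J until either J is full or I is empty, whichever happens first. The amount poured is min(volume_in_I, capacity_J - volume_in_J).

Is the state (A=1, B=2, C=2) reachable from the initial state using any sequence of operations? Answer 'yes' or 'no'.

BFS explored all 312 reachable states.
Reachable set includes: (0,0,0), (0,0,1), (0,0,2), (0,0,3), (0,0,4), (0,0,5), (0,0,6), (0,0,7), (0,0,8), (0,0,9), (0,0,10), (0,1,0) ...
Target (A=1, B=2, C=2) not in reachable set → no.

Answer: no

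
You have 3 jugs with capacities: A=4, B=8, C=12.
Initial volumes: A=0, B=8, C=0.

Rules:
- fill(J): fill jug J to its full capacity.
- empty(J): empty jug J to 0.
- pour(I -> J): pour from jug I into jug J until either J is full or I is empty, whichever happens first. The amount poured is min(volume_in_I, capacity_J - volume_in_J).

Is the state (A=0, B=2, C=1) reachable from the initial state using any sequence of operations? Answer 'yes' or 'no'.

Answer: no

Derivation:
BFS explored all 24 reachable states.
Reachable set includes: (0,0,0), (0,0,4), (0,0,8), (0,0,12), (0,4,0), (0,4,4), (0,4,8), (0,4,12), (0,8,0), (0,8,4), (0,8,8), (0,8,12) ...
Target (A=0, B=2, C=1) not in reachable set → no.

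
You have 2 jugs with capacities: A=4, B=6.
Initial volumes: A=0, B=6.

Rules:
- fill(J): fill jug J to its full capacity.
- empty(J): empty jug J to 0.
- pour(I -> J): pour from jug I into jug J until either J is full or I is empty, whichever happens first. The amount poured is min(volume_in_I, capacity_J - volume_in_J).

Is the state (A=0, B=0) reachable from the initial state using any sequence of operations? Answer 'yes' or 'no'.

Answer: yes

Derivation:
BFS from (A=0, B=6):
  1. empty(B) -> (A=0 B=0)
Target reached → yes.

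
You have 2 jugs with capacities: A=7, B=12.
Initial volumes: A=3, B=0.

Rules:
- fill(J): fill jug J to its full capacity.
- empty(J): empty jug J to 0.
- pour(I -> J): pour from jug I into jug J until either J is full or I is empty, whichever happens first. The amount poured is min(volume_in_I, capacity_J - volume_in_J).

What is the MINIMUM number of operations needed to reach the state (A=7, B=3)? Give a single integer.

Answer: 2

Derivation:
BFS from (A=3, B=0). One shortest path:
  1. pour(A -> B) -> (A=0 B=3)
  2. fill(A) -> (A=7 B=3)
Reached target in 2 moves.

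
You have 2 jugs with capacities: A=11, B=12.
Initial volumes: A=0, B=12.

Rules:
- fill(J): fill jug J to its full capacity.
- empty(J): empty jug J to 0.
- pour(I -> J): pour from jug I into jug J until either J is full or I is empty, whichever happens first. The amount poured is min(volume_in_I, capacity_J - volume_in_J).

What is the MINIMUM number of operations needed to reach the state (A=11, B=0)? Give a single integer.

BFS from (A=0, B=12). One shortest path:
  1. fill(A) -> (A=11 B=12)
  2. empty(B) -> (A=11 B=0)
Reached target in 2 moves.

Answer: 2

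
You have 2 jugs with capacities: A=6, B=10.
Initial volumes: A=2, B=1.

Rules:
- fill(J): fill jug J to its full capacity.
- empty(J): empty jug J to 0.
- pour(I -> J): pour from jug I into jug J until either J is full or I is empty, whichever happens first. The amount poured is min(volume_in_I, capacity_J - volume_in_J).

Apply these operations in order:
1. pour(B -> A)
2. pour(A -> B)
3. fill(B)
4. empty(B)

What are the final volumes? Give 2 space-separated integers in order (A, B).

Answer: 0 0

Derivation:
Step 1: pour(B -> A) -> (A=3 B=0)
Step 2: pour(A -> B) -> (A=0 B=3)
Step 3: fill(B) -> (A=0 B=10)
Step 4: empty(B) -> (A=0 B=0)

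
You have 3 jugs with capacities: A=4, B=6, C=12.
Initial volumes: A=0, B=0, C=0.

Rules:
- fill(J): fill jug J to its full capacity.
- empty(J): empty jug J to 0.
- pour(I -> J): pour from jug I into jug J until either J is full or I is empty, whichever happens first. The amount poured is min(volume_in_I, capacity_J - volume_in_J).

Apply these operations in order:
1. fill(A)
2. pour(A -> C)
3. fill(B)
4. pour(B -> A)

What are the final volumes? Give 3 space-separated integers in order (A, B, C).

Step 1: fill(A) -> (A=4 B=0 C=0)
Step 2: pour(A -> C) -> (A=0 B=0 C=4)
Step 3: fill(B) -> (A=0 B=6 C=4)
Step 4: pour(B -> A) -> (A=4 B=2 C=4)

Answer: 4 2 4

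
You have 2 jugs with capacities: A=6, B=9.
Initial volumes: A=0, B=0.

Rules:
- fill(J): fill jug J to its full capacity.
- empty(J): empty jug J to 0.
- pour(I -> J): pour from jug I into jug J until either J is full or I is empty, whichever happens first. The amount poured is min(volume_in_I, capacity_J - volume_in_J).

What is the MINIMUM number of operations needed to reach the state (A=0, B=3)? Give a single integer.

BFS from (A=0, B=0). One shortest path:
  1. fill(B) -> (A=0 B=9)
  2. pour(B -> A) -> (A=6 B=3)
  3. empty(A) -> (A=0 B=3)
Reached target in 3 moves.

Answer: 3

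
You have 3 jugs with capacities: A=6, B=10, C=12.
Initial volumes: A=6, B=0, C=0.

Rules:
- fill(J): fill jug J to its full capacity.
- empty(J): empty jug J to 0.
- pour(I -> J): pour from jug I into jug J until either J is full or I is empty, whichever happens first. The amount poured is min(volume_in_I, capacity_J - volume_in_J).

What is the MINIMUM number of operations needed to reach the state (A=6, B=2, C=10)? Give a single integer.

BFS from (A=6, B=0, C=0). One shortest path:
  1. pour(A -> B) -> (A=0 B=6 C=0)
  2. fill(A) -> (A=6 B=6 C=0)
  3. pour(A -> B) -> (A=2 B=10 C=0)
  4. pour(B -> C) -> (A=2 B=0 C=10)
  5. pour(A -> B) -> (A=0 B=2 C=10)
  6. fill(A) -> (A=6 B=2 C=10)
Reached target in 6 moves.

Answer: 6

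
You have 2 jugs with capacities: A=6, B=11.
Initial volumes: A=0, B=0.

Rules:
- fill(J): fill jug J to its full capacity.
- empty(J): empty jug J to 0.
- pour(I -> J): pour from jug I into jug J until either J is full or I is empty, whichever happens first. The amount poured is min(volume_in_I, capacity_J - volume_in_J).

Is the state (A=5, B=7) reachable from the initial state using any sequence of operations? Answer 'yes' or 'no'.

Answer: no

Derivation:
BFS explored all 34 reachable states.
Reachable set includes: (0,0), (0,1), (0,2), (0,3), (0,4), (0,5), (0,6), (0,7), (0,8), (0,9), (0,10), (0,11) ...
Target (A=5, B=7) not in reachable set → no.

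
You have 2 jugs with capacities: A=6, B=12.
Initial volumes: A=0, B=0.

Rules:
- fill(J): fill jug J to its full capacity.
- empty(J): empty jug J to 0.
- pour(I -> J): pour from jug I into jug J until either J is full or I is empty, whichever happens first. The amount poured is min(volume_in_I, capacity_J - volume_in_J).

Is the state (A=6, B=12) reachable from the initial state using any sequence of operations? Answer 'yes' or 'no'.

BFS from (A=0, B=0):
  1. fill(A) -> (A=6 B=0)
  2. fill(B) -> (A=6 B=12)
Target reached → yes.

Answer: yes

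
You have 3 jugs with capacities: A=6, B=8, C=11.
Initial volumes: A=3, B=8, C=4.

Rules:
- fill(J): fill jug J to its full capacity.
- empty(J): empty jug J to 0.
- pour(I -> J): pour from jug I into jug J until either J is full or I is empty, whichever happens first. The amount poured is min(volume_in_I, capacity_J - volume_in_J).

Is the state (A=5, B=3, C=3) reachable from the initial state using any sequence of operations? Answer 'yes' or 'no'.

BFS explored all 406 reachable states.
Reachable set includes: (0,0,0), (0,0,1), (0,0,2), (0,0,3), (0,0,4), (0,0,5), (0,0,6), (0,0,7), (0,0,8), (0,0,9), (0,0,10), (0,0,11) ...
Target (A=5, B=3, C=3) not in reachable set → no.

Answer: no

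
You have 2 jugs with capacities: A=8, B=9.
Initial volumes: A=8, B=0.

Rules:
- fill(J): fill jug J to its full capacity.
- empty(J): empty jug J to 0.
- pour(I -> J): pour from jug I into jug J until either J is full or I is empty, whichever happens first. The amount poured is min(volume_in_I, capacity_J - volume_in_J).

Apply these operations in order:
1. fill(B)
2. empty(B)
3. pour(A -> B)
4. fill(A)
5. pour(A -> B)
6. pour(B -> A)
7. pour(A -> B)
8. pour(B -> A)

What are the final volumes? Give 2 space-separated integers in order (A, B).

Step 1: fill(B) -> (A=8 B=9)
Step 2: empty(B) -> (A=8 B=0)
Step 3: pour(A -> B) -> (A=0 B=8)
Step 4: fill(A) -> (A=8 B=8)
Step 5: pour(A -> B) -> (A=7 B=9)
Step 6: pour(B -> A) -> (A=8 B=8)
Step 7: pour(A -> B) -> (A=7 B=9)
Step 8: pour(B -> A) -> (A=8 B=8)

Answer: 8 8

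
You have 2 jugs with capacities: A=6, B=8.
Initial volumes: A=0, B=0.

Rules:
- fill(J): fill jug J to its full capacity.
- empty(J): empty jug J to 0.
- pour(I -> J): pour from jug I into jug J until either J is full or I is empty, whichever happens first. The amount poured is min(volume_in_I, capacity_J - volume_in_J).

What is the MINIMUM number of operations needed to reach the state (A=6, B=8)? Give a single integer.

Answer: 2

Derivation:
BFS from (A=0, B=0). One shortest path:
  1. fill(A) -> (A=6 B=0)
  2. fill(B) -> (A=6 B=8)
Reached target in 2 moves.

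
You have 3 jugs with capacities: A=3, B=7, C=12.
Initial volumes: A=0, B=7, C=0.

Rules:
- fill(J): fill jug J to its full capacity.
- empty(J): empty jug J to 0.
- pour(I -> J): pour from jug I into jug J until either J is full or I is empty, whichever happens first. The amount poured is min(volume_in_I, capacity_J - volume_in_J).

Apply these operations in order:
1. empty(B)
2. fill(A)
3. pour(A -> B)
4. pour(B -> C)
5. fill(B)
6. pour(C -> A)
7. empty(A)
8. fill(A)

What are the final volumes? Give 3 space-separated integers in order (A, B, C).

Step 1: empty(B) -> (A=0 B=0 C=0)
Step 2: fill(A) -> (A=3 B=0 C=0)
Step 3: pour(A -> B) -> (A=0 B=3 C=0)
Step 4: pour(B -> C) -> (A=0 B=0 C=3)
Step 5: fill(B) -> (A=0 B=7 C=3)
Step 6: pour(C -> A) -> (A=3 B=7 C=0)
Step 7: empty(A) -> (A=0 B=7 C=0)
Step 8: fill(A) -> (A=3 B=7 C=0)

Answer: 3 7 0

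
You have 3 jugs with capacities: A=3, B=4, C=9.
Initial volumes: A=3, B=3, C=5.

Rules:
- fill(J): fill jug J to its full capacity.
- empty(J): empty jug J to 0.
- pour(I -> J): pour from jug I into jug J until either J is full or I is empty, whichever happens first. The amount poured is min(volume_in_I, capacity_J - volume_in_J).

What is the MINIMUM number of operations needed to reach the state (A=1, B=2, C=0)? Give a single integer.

Answer: 6

Derivation:
BFS from (A=3, B=3, C=5). One shortest path:
  1. pour(A -> B) -> (A=2 B=4 C=5)
  2. empty(B) -> (A=2 B=0 C=5)
  3. pour(C -> B) -> (A=2 B=4 C=1)
  4. empty(B) -> (A=2 B=0 C=1)
  5. pour(A -> B) -> (A=0 B=2 C=1)
  6. pour(C -> A) -> (A=1 B=2 C=0)
Reached target in 6 moves.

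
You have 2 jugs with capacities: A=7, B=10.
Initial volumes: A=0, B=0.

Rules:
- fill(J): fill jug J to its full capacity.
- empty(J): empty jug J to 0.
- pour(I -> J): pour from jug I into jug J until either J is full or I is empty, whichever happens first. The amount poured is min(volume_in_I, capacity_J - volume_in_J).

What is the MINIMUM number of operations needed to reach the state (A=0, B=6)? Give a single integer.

BFS from (A=0, B=0). One shortest path:
  1. fill(B) -> (A=0 B=10)
  2. pour(B -> A) -> (A=7 B=3)
  3. empty(A) -> (A=0 B=3)
  4. pour(B -> A) -> (A=3 B=0)
  5. fill(B) -> (A=3 B=10)
  6. pour(B -> A) -> (A=7 B=6)
  7. empty(A) -> (A=0 B=6)
Reached target in 7 moves.

Answer: 7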